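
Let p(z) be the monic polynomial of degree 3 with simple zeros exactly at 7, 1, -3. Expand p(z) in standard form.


The polynomial is p(z) = ∏_{α ∈ S} (z − α), where S = {7, 1, -3}.
Expanding the product yields: p(z) = z^3 -5·z^2 -17·z + 21.
The resulting polynomial has degree 3 and real coefficients as required.

p(z) = z^3 -5·z^2 -17·z + 21.


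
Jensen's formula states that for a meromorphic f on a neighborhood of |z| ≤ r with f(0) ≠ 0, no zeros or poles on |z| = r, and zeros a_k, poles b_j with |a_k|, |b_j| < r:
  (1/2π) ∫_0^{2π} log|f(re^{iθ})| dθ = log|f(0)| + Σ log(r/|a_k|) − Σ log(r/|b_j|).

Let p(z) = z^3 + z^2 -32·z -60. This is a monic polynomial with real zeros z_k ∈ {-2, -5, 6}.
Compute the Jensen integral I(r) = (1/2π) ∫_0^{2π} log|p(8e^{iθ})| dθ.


Zeros: -5, -2, 6; r = 8.
Inside |z| < r: -5, -2, 6. Outside (|z| ≥ r): ∅.
p(0) = -60, so log|p(0)| = log(60) = 4.0943.
Apply Jensen: I(r) = log|p(0)| + Σ_k log(r/|z_k|), summed over zeros inside |z| < r.
  log(r/|z_k|) for z_k = -2: log(8/2) = 1.3863
  log(r/|z_k|) for z_k = -5: log(8/5) = 0.4700
  log(r/|z_k|) for z_k = 6: log(8/6) = 0.2877
Sum over inside zeros: 2.1440.
I(r) = log|p(0)| + (inside sum) = 4.0943 + 2.1440 = 6.2383.
Closed form (all zeros inside, monic): I(r) = n·log(r) = 3·log(8) = 6.2383. ✓

I(r) ≈ 6.2383.


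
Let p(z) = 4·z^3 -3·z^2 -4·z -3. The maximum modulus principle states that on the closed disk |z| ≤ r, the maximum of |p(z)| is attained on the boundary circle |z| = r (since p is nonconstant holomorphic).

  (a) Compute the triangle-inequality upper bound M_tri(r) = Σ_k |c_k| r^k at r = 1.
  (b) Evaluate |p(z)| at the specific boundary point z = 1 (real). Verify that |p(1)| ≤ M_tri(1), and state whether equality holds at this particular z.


Coefficients: c_0 = -3, c_1 = -4, c_2 = -3, c_3 = 4. Radius r = 1.
Part (a). Triangle bound: M_tri(r) = Σ_k |c_k| r^k
  = |-3|·1^0 + |-4|·1^1 + |-3|·1^2 + |4|·1^3
  = 3 + 4 + 3 + 4 = 14.
This bounds M(r) := max_{|z|=r} |p(z)| from above; equality holds iff all terms c_k z^k can be made to align in phase at a single z on |z|=r.
Part (b). At z = 1 (real, on the circle |z| = r):
  p(1) = (-3)·1^0 + (-4)·1^1 + (-3)·1^2 + (4)·1^3 = -6.
  |p(1)| = 6.
Check: |p(1)| = 6 ≤ 14 = M_tri(1). ✓ Equality does not hold at z = 1 (the coefficients have mixed signs, so the terms do not all align in phase there).

M_tri(1) = 14; |p(1)| = 6; equality at z=1: no.


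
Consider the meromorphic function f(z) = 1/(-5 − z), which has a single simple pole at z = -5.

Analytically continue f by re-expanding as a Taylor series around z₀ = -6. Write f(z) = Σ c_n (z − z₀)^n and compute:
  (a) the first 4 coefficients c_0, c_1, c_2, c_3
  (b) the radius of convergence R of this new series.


Let w = z − z₀, so z = z₀ + w.
Then -5 − z = -5 − (z₀ + w) = (-5 − z₀) − w = 1 − w.
f(z) = 1/(1 − w) = (1/(1)) · 1/(1 − w/(1)) = Σ_{n≥0} w^n / (1)^(n+1).
So c_n = 1/(1)^(n+1):
  c_0 = 1/(1)^1 = 1.
  c_1 = 1/(1)^2 = 1.
  c_2 = 1/(1)^3 = 1.
  c_3 = 1/(1)^4 = 1.
The series is valid for |w/d| < 1, i.e. |z − z₀| < |d|.
Radius of convergence: R = |-5 − z₀| = |1| = 1 (distance from z₀ to the singularity z = -5).

c_0 = 1, c_1 = 1, c_2 = 1, c_3 = 1; R = 1.


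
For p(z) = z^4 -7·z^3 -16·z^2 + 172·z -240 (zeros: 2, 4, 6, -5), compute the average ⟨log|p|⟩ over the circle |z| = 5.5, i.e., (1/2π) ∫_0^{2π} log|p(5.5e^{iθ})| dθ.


Zeros: -5, 2, 4, 6; r = 5.5.
Inside |z| < r: -5, 2, 4. Outside (|z| ≥ r): 6.
p(0) = -240, so log|p(0)| = log(240) = 5.4806.
Apply Jensen: I(r) = log|p(0)| + Σ_k log(r/|z_k|), summed over zeros inside |z| < r.
  log(r/|z_k|) for z_k = 2: log(5.5/2) = 1.0116
  log(r/|z_k|) for z_k = 4: log(5.5/4) = 0.3185
  log(r/|z_k|) for z_k = -5: log(5.5/5) = 0.0953
  Outside zeros (6) contribute nothing to the Jensen sum.
Sum over inside zeros: 1.4254.
I(r) = log|p(0)| + (inside sum) = 5.4806 + 1.4254 = 6.9060.
Note: since some zeros are outside |z| ≤ r, the simplified n·log(r) form does NOT apply — only the inside zeros contribute.

I(r) ≈ 6.9060.


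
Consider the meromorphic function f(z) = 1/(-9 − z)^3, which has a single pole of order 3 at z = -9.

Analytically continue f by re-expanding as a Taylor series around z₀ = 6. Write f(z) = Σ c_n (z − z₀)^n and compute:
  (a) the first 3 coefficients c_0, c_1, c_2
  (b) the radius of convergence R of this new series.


Let w = z − z₀, so z = z₀ + w.
Then -9 − z = -9 − (z₀ + w) = (-9 − z₀) − w = -15 − w.
f(z) = 1/(-15 − w)^3 = (1/(-15)^3) · (1 − w/(-15))^{−3}.
By the binomial series (1−u)^{−3} = Σ_{n≥0} C(n+2, 2) u^n for |u|<1, with u = w/(-15):
  c_n = C(n+2, 2) / (-15)^(n+3).
  c_0 = 1/(-15)^3 = -1/3375.
  c_1 = 3/(-15)^4 = 1/16875.
  c_2 = 6/(-15)^5 = -2/253125.
The series is valid for |w/d| < 1, i.e. |z − z₀| < |d|.
Radius of convergence: R = |-9 − z₀| = |-15| = 15 (distance from z₀ to the singularity z = -9).

c_0 = -1/3375, c_1 = 1/16875, c_2 = -2/253125; R = 15.


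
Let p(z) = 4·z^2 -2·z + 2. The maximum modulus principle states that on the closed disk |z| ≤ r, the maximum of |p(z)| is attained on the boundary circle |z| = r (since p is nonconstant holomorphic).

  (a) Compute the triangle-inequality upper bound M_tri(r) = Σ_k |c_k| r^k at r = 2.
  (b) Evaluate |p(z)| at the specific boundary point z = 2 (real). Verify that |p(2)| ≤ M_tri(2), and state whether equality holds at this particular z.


Coefficients: c_0 = 2, c_1 = -2, c_2 = 4. Radius r = 2.
Part (a). Triangle bound: M_tri(r) = Σ_k |c_k| r^k
  = |2|·2^0 + |-2|·2^1 + |4|·2^2
  = 2 + 4 + 16 = 22.
This bounds M(r) := max_{|z|=r} |p(z)| from above; equality holds iff all terms c_k z^k can be made to align in phase at a single z on |z|=r.
Part (b). At z = 2 (real, on the circle |z| = r):
  p(2) = (2)·2^0 + (-2)·2^1 + (4)·2^2 = 14.
  |p(2)| = 14.
Check: |p(2)| = 14 ≤ 22 = M_tri(2). ✓ Equality does not hold at z = 2 (the coefficients have mixed signs, so the terms do not all align in phase there).

M_tri(2) = 22; |p(2)| = 14; equality at z=2: no.


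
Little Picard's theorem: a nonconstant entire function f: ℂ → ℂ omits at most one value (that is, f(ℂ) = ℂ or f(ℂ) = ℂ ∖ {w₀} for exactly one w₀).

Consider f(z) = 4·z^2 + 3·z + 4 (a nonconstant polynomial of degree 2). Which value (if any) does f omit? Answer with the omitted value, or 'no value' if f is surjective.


Little Picard bounds the complement of f(ℂ) to at most one point.
For every w ∈ ℂ, the equation p(z) − w = 0 is a nonconstant polynomial in z and hence has at least one root by the fundamental theorem of algebra. So p is surjective onto ℂ, omitting no value.

Omitted value: no value.


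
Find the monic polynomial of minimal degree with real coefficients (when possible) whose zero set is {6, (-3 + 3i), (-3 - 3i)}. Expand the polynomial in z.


The polynomial is p(z) = ∏_{α ∈ S} (z − α), where S = {6, (-3 + 3i), (-3 - 3i)}.
Expanding the product yields: p(z) = z^3 -18·z -108.
Note conjugate pairs combine to real quadratics: (z − (-3+3i))(z − (-3−3i)) = z² + 6z + 18.
The resulting polynomial has degree 3 and real coefficients as required.

p(z) = z^3 -18·z -108.


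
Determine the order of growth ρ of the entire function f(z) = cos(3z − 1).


cos(w) is a linear combination of e^{iw} and e^{−iw} (or e^w, e^{−w} in the hyperbolic case), so |cos(w)| ≤ e^{|w|}. With w = 3z − 1, |w| ≤ 3|z| + 1 = 3r + 1 on |z| = r, giving M(r) ≤ e^{3r + 1}, so ρ ≤ 1. On a suitable ray (z = it for sin/cos; z = t for sinh/cosh, t real → ∞), |cos(3z − 1)| grows like e^{3|t|}/2, so ρ ≥ 1. Hence ρ = 1.
Therefore ρ = 1.

Order ρ = 1.


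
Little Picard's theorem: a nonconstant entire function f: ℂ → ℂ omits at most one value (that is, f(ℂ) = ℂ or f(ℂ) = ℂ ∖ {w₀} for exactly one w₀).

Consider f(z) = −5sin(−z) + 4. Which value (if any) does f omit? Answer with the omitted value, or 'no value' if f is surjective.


Little Picard bounds the complement of f(ℂ) to at most one point.
sin is entire and surjective onto ℂ: for every w ∈ ℂ, sin(ζ) = w has a solution ζ ∈ ℂ (e.g., via the complex inverse arcsin). With ζ = −z this gives z = ζ/(-1). Then -5·sin(−z) takes every value in -5·ℂ = ℂ, and adding 4 is a bijection of ℂ. So f is surjective and omits no value. (Note: only on the real line is sin bounded by [−1, 1].)

Omitted value: no value.


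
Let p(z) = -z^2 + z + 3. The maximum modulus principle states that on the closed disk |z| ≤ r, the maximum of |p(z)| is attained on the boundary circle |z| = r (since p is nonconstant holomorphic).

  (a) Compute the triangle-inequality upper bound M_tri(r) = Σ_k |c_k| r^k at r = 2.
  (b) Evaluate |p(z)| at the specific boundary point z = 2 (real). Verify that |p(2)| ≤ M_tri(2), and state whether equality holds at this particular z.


Coefficients: c_0 = 3, c_1 = 1, c_2 = -1. Radius r = 2.
Part (a). Triangle bound: M_tri(r) = Σ_k |c_k| r^k
  = |3|·2^0 + |1|·2^1 + |-1|·2^2
  = 3 + 2 + 4 = 9.
This bounds M(r) := max_{|z|=r} |p(z)| from above; equality holds iff all terms c_k z^k can be made to align in phase at a single z on |z|=r.
Part (b). At z = 2 (real, on the circle |z| = r):
  p(2) = (3)·2^0 + (1)·2^1 + (-1)·2^2 = 1.
  |p(2)| = 1.
Check: |p(2)| = 1 ≤ 9 = M_tri(2). ✓ Equality does not hold at z = 2 (the coefficients have mixed signs, so the terms do not all align in phase there).

M_tri(2) = 9; |p(2)| = 1; equality at z=2: no.


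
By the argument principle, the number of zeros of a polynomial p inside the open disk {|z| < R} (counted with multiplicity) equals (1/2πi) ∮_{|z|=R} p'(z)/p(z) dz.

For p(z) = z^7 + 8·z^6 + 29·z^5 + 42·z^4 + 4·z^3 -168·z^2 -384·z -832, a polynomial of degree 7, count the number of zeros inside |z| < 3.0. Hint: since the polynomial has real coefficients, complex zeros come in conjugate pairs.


The zeros of p are: (0 + 2i), (0 - 2i), (-2 + 2i), (-2 - 2i), (-3 + 2i), (-3 - 2i), 2.
Their magnitudes are: 2, 2, 2.828, 2.828, 3.606, 3.606, 2.
Zeros with |z| < R = 3.0: (0 + 2i), (0 - 2i), (-2 + 2i), (-2 - 2i), 2.
Count = 5.
By the argument principle, (1/2πi) ∮_{|z|=R} p'(z)/p(z) dz equals exactly this count.

Number of zeros inside |z| < 3.0: 5.


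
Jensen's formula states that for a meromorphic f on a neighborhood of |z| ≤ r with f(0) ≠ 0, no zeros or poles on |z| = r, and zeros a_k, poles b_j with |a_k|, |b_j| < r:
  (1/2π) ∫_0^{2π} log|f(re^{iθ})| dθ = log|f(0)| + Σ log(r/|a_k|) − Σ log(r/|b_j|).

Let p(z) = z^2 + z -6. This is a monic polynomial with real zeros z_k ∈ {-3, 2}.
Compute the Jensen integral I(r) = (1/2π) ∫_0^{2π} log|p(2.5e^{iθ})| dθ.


Zeros: -3, 2; r = 2.5.
Inside |z| < r: 2. Outside (|z| ≥ r): -3.
p(0) = -6, so log|p(0)| = log(6) = 1.7918.
Apply Jensen: I(r) = log|p(0)| + Σ_k log(r/|z_k|), summed over zeros inside |z| < r.
  log(r/|z_k|) for z_k = 2: log(2.5/2) = 0.2231
  Outside zeros (-3) contribute nothing to the Jensen sum.
Sum over inside zeros: 0.2231.
I(r) = log|p(0)| + (inside sum) = 1.7918 + 0.2231 = 2.0149.
Note: since some zeros are outside |z| ≤ r, the simplified n·log(r) form does NOT apply — only the inside zeros contribute.

I(r) ≈ 2.0149.


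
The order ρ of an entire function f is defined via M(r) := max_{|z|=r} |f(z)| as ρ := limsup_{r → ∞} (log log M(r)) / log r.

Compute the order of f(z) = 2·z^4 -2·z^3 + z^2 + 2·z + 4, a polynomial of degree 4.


|f(z)| ≤ Σ|c_k|·r^k = O(r^4) as r → ∞. Polynomial growth is O(e^{r^ε}) for every ε > 0 (since r^4/e^{r^ε} → 0), so ρ ≤ ε for all ε > 0, i.e. ρ = 0. Every nonconstant polynomial has order 0.
Therefore ρ = 0.

Order ρ = 0.


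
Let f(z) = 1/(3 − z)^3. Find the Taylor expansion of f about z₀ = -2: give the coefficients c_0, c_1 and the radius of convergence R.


Let w = z − z₀, so z = z₀ + w.
Then 3 − z = 3 − (z₀ + w) = (3 − z₀) − w = 5 − w.
f(z) = 1/(5 − w)^3 = (1/(5)^3) · (1 − w/(5))^{−3}.
By the binomial series (1−u)^{−3} = Σ_{n≥0} C(n+2, 2) u^n for |u|<1, with u = w/(5):
  c_n = C(n+2, 2) / (5)^(n+3).
  c_0 = 1/(5)^3 = 1/125.
  c_1 = 3/(5)^4 = 3/625.
The series is valid for |w/d| < 1, i.e. |z − z₀| < |d|.
Radius of convergence: R = |3 − z₀| = |5| = 5 (distance from z₀ to the singularity z = 3).

c_0 = 1/125, c_1 = 3/625; R = 5.


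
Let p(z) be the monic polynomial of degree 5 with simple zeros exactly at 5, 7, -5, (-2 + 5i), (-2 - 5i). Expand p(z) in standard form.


The polynomial is p(z) = ∏_{α ∈ S} (z − α), where S = {5, 7, -5, (-2 + 5i), (-2 - 5i)}.
Expanding the product yields: p(z) = z^5 -3·z^4 -24·z^3 -128·z^2 -25·z + 5075.
Note conjugate pairs combine to real quadratics: (z − (-2+5i))(z − (-2−5i)) = z² + 4z + 29.
The resulting polynomial has degree 5 and real coefficients as required.

p(z) = z^5 -3·z^4 -24·z^3 -128·z^2 -25·z + 5075.


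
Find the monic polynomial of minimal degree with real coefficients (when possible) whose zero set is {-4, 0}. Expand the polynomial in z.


The polynomial is p(z) = ∏_{α ∈ S} (z − α), where S = {-4, 0}.
Expanding the product yields: p(z) = z^2 + 4·z.
The resulting polynomial has degree 2 and real coefficients as required.

p(z) = z^2 + 4·z.


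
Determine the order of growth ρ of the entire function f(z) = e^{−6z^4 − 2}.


|e^{−6z^4 − 2}| = e^{Re(-6·z^4) + -2} ≤ e^{6|z|^4 + -2} = e^{6r^4 + -2} on |z| = r, so ρ ≤ 4. Choosing z on |z|=r so that -6·z^4 is real positive (always possible by picking arg z appropriately) gives |f(z)| = e^{6r^4 + -2}, matching the bound. The additive constant -2 does not affect log log M(r) ~ 4·log r. Hence ρ = 4.
Therefore ρ = 4.

Order ρ = 4.


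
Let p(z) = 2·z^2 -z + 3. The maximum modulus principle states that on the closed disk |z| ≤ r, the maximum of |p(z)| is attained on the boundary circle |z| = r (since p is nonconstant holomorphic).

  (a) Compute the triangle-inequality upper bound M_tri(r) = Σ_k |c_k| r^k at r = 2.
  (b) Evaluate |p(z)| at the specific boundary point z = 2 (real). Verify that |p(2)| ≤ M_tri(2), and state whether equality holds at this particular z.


Coefficients: c_0 = 3, c_1 = -1, c_2 = 2. Radius r = 2.
Part (a). Triangle bound: M_tri(r) = Σ_k |c_k| r^k
  = |3|·2^0 + |-1|·2^1 + |2|·2^2
  = 3 + 2 + 8 = 13.
This bounds M(r) := max_{|z|=r} |p(z)| from above; equality holds iff all terms c_k z^k can be made to align in phase at a single z on |z|=r.
Part (b). At z = 2 (real, on the circle |z| = r):
  p(2) = (3)·2^0 + (-1)·2^1 + (2)·2^2 = 9.
  |p(2)| = 9.
Check: |p(2)| = 9 ≤ 13 = M_tri(2). ✓ Equality does not hold at z = 2 (the coefficients have mixed signs, so the terms do not all align in phase there).

M_tri(2) = 13; |p(2)| = 9; equality at z=2: no.


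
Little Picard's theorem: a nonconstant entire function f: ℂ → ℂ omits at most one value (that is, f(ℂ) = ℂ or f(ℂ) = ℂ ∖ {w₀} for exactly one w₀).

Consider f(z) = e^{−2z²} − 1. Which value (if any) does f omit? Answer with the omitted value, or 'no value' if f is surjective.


Little Picard bounds the complement of f(ℂ) to at most one point.
The exponent g(z) = −2z² is a nonconstant polynomial, hence surjective onto ℂ. So e^{g(z)} takes every value in {e^w : w ∈ ℂ} = ℂ ∖ {0}. Adding -1 shifts the range to ℂ ∖ {-1}. f omits exactly -1.

Omitted value: -1.


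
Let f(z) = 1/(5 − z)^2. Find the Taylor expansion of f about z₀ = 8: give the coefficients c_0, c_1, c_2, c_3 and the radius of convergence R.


Let w = z − z₀, so z = z₀ + w.
Then 5 − z = 5 − (z₀ + w) = (5 − z₀) − w = -3 − w.
f(z) = 1/(-3 − w)^2 = (1/(-3)^2) · (1 − w/(-3))^{−2}.
By the binomial series (1−u)^{−2} = Σ_{n≥0} C(n+1, 1) u^n for |u|<1, with u = w/(-3):
  c_n = C(n+1, 1) / (-3)^(n+2).
  c_0 = 1/(-3)^2 = 1/9.
  c_1 = 2/(-3)^3 = -2/27.
  c_2 = 3/(-3)^4 = 1/27.
  c_3 = 4/(-3)^5 = -4/243.
The series is valid for |w/d| < 1, i.e. |z − z₀| < |d|.
Radius of convergence: R = |5 − z₀| = |-3| = 3 (distance from z₀ to the singularity z = 5).

c_0 = 1/9, c_1 = -2/27, c_2 = 1/27, c_3 = -4/243; R = 3.


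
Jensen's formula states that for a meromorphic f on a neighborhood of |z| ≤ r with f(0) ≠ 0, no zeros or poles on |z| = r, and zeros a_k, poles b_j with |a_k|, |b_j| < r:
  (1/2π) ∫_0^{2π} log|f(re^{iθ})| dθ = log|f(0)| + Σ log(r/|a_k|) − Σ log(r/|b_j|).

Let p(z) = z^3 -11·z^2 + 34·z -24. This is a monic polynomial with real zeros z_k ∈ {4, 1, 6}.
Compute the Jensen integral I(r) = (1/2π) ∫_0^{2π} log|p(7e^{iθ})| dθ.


Zeros: 1, 4, 6; r = 7.
Inside |z| < r: 1, 4, 6. Outside (|z| ≥ r): ∅.
p(0) = -24, so log|p(0)| = log(24) = 3.1781.
Apply Jensen: I(r) = log|p(0)| + Σ_k log(r/|z_k|), summed over zeros inside |z| < r.
  log(r/|z_k|) for z_k = 4: log(7/4) = 0.5596
  log(r/|z_k|) for z_k = 1: log(7/1) = 1.9459
  log(r/|z_k|) for z_k = 6: log(7/6) = 0.1542
Sum over inside zeros: 2.6597.
I(r) = log|p(0)| + (inside sum) = 3.1781 + 2.6597 = 5.8377.
Closed form (all zeros inside, monic): I(r) = n·log(r) = 3·log(7) = 5.8377. ✓

I(r) ≈ 5.8377.


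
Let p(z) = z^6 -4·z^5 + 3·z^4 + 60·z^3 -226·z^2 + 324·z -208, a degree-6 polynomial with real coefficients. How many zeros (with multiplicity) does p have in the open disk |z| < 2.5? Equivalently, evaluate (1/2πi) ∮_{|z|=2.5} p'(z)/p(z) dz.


The zeros of p are: 2, (2 + 3i), (2 - 3i), (1 + 1i), (1 - 1i), -4.
Their magnitudes are: 2, 3.606, 3.606, 1.414, 1.414, 4.
Zeros with |z| < R = 2.5: 2, (1 + 1i), (1 - 1i).
Count = 3.
By the argument principle, (1/2πi) ∮_{|z|=R} p'(z)/p(z) dz equals exactly this count.

Number of zeros inside |z| < 2.5: 3.


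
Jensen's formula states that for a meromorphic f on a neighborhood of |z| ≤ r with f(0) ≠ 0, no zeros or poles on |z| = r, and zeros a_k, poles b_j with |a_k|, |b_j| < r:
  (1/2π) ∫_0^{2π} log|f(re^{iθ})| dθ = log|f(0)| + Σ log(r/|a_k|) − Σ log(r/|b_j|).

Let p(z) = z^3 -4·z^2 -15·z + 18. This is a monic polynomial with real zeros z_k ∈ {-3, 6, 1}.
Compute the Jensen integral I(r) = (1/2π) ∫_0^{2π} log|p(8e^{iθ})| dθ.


Zeros: -3, 1, 6; r = 8.
Inside |z| < r: -3, 1, 6. Outside (|z| ≥ r): ∅.
p(0) = 18, so log|p(0)| = log(18) = 2.8904.
Apply Jensen: I(r) = log|p(0)| + Σ_k log(r/|z_k|), summed over zeros inside |z| < r.
  log(r/|z_k|) for z_k = -3: log(8/3) = 0.9808
  log(r/|z_k|) for z_k = 6: log(8/6) = 0.2877
  log(r/|z_k|) for z_k = 1: log(8/1) = 2.0794
Sum over inside zeros: 3.3480.
I(r) = log|p(0)| + (inside sum) = 2.8904 + 3.3480 = 6.2383.
Closed form (all zeros inside, monic): I(r) = n·log(r) = 3·log(8) = 6.2383. ✓

I(r) ≈ 6.2383.


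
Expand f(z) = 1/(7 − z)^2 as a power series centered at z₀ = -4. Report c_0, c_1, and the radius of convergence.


Let w = z − z₀, so z = z₀ + w.
Then 7 − z = 7 − (z₀ + w) = (7 − z₀) − w = 11 − w.
f(z) = 1/(11 − w)^2 = (1/(11)^2) · (1 − w/(11))^{−2}.
By the binomial series (1−u)^{−2} = Σ_{n≥0} C(n+1, 1) u^n for |u|<1, with u = w/(11):
  c_n = C(n+1, 1) / (11)^(n+2).
  c_0 = 1/(11)^2 = 1/121.
  c_1 = 2/(11)^3 = 2/1331.
The series is valid for |w/d| < 1, i.e. |z − z₀| < |d|.
Radius of convergence: R = |7 − z₀| = |11| = 11 (distance from z₀ to the singularity z = 7).

c_0 = 1/121, c_1 = 2/1331; R = 11.


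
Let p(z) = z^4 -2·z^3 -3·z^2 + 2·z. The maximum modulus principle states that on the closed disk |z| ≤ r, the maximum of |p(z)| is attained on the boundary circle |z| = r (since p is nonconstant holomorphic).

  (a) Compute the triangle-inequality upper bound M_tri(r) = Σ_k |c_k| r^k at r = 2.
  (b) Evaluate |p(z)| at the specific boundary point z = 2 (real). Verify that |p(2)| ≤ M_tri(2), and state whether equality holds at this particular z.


Coefficients: c_0 = 0, c_1 = 2, c_2 = -3, c_3 = -2, c_4 = 1. Radius r = 2.
Part (a). Triangle bound: M_tri(r) = Σ_k |c_k| r^k
  = |0|·2^0 + |2|·2^1 + |-3|·2^2 + |-2|·2^3 + |1|·2^4
  = 0 + 4 + 12 + 16 + 16 = 48.
This bounds M(r) := max_{|z|=r} |p(z)| from above; equality holds iff all terms c_k z^k can be made to align in phase at a single z on |z|=r.
Part (b). At z = 2 (real, on the circle |z| = r):
  p(2) = (0)·2^0 + (2)·2^1 + (-3)·2^2 + (-2)·2^3 + (1)·2^4 = -8.
  |p(2)| = 8.
Check: |p(2)| = 8 ≤ 48 = M_tri(2). ✓ Equality does not hold at z = 2 (the coefficients have mixed signs, so the terms do not all align in phase there).

M_tri(2) = 48; |p(2)| = 8; equality at z=2: no.


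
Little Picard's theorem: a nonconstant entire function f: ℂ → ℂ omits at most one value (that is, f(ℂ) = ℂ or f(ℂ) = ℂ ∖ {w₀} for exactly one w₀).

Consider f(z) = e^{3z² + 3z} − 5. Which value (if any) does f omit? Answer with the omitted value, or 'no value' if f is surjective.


Little Picard bounds the complement of f(ℂ) to at most one point.
The exponent g(z) = 3z² + 3z is a nonconstant polynomial, hence surjective onto ℂ. So e^{g(z)} takes every value in {e^w : w ∈ ℂ} = ℂ ∖ {0}. Adding -5 shifts the range to ℂ ∖ {-5}. f omits exactly -5.

Omitted value: -5.


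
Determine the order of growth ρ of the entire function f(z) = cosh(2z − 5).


cosh(w) is a linear combination of e^{iw} and e^{−iw} (or e^w, e^{−w} in the hyperbolic case), so |cosh(w)| ≤ e^{|w|}. With w = 2z − 5, |w| ≤ 2|z| + 5 = 2r + 5 on |z| = r, giving M(r) ≤ e^{2r + 5}, so ρ ≤ 1. On a suitable ray (z = it for sin/cos; z = t for sinh/cosh, t real → ∞), |cosh(2z − 5)| grows like e^{2|t|}/2, so ρ ≥ 1. Hence ρ = 1.
Therefore ρ = 1.

Order ρ = 1.


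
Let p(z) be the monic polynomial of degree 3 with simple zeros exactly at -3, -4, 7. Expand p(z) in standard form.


The polynomial is p(z) = ∏_{α ∈ S} (z − α), where S = {-3, -4, 7}.
Expanding the product yields: p(z) = z^3 -37·z -84.
The resulting polynomial has degree 3 and real coefficients as required.

p(z) = z^3 -37·z -84.


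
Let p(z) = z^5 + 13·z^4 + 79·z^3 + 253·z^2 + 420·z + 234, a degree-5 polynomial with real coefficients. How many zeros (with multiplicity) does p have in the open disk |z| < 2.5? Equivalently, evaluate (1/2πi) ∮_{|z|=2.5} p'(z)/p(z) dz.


The zeros of p are: (-3 + 2i), (-3 - 2i), -1, (-3 + 3i), (-3 - 3i).
Their magnitudes are: 3.606, 3.606, 1, 4.243, 4.243.
Zeros with |z| < R = 2.5: -1.
Count = 1.
By the argument principle, (1/2πi) ∮_{|z|=R} p'(z)/p(z) dz equals exactly this count.

Number of zeros inside |z| < 2.5: 1.


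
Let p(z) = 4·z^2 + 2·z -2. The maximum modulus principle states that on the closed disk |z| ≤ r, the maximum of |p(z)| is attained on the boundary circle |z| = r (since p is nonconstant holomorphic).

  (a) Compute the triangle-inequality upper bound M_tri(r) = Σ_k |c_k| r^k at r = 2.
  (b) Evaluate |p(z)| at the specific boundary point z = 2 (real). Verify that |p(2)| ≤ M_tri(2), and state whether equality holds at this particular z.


Coefficients: c_0 = -2, c_1 = 2, c_2 = 4. Radius r = 2.
Part (a). Triangle bound: M_tri(r) = Σ_k |c_k| r^k
  = |-2|·2^0 + |2|·2^1 + |4|·2^2
  = 2 + 4 + 16 = 22.
This bounds M(r) := max_{|z|=r} |p(z)| from above; equality holds iff all terms c_k z^k can be made to align in phase at a single z on |z|=r.
Part (b). At z = 2 (real, on the circle |z| = r):
  p(2) = (-2)·2^0 + (2)·2^1 + (4)·2^2 = 18.
  |p(2)| = 18.
Check: |p(2)| = 18 ≤ 22 = M_tri(2). ✓ Equality does not hold at z = 2 (the coefficients have mixed signs, so the terms do not all align in phase there).

M_tri(2) = 22; |p(2)| = 18; equality at z=2: no.


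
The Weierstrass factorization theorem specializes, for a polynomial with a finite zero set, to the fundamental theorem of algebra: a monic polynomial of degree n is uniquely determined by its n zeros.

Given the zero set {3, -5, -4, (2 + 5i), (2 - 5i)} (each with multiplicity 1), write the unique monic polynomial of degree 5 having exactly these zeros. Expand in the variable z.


The polynomial is p(z) = ∏_{α ∈ S} (z − α), where S = {3, -5, -4, (2 + 5i), (2 - 5i)}.
Expanding the product yields: p(z) = z^5 + 2·z^4 -2·z^3 + 142·z^2 + 37·z -1740.
Note conjugate pairs combine to real quadratics: (z − (2+5i))(z − (2−5i)) = z² − 4z + 29.
The resulting polynomial has degree 5 and real coefficients as required.

p(z) = z^5 + 2·z^4 -2·z^3 + 142·z^2 + 37·z -1740.


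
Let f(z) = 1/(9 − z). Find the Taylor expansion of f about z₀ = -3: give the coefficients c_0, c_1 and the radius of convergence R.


Let w = z − z₀, so z = z₀ + w.
Then 9 − z = 9 − (z₀ + w) = (9 − z₀) − w = 12 − w.
f(z) = 1/(12 − w) = (1/(12)) · 1/(1 − w/(12)) = Σ_{n≥0} w^n / (12)^(n+1).
So c_n = 1/(12)^(n+1):
  c_0 = 1/(12)^1 = 1/12.
  c_1 = 1/(12)^2 = 1/144.
The series is valid for |w/d| < 1, i.e. |z − z₀| < |d|.
Radius of convergence: R = |9 − z₀| = |12| = 12 (distance from z₀ to the singularity z = 9).

c_0 = 1/12, c_1 = 1/144; R = 12.


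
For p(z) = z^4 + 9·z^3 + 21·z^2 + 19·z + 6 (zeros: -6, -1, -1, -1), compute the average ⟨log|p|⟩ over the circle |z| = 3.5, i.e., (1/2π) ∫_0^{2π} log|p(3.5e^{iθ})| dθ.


Zeros: -6, -1, -1, -1; r = 3.5.
Inside |z| < r: -1, -1, -1. Outside (|z| ≥ r): -6.
p(0) = 6, so log|p(0)| = log(6) = 1.7918.
Apply Jensen: I(r) = log|p(0)| + Σ_k log(r/|z_k|), summed over zeros inside |z| < r.
  log(r/|z_k|) for z_k = -1: log(3.5/1) = 1.2528
  log(r/|z_k|) for z_k = -1: log(3.5/1) = 1.2528
  log(r/|z_k|) for z_k = -1: log(3.5/1) = 1.2528
  Outside zeros (-6) contribute nothing to the Jensen sum.
Sum over inside zeros: 3.7583.
I(r) = log|p(0)| + (inside sum) = 1.7918 + 3.7583 = 5.5500.
Note: since some zeros are outside |z| ≤ r, the simplified n·log(r) form does NOT apply — only the inside zeros contribute.

I(r) ≈ 5.5500.


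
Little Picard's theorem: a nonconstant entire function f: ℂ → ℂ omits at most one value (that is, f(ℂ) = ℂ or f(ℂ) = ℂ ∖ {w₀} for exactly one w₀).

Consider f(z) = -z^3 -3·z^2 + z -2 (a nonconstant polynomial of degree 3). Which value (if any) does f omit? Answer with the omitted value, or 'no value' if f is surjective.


Little Picard bounds the complement of f(ℂ) to at most one point.
For every w ∈ ℂ, the equation p(z) − w = 0 is a nonconstant polynomial in z and hence has at least one root by the fundamental theorem of algebra. So p is surjective onto ℂ, omitting no value.

Omitted value: no value.


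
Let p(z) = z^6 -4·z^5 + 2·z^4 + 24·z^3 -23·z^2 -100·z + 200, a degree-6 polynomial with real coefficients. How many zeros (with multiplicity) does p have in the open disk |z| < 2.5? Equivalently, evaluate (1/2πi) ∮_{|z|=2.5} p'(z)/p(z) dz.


The zeros of p are: (2 + 1i), (2 - 1i), (-2 + 1i), (-2 - 1i), (2 + 2i), (2 - 2i).
Their magnitudes are: 2.236, 2.236, 2.236, 2.236, 2.828, 2.828.
Zeros with |z| < R = 2.5: (2 + 1i), (2 - 1i), (-2 + 1i), (-2 - 1i).
Count = 4.
By the argument principle, (1/2πi) ∮_{|z|=R} p'(z)/p(z) dz equals exactly this count.

Number of zeros inside |z| < 2.5: 4.


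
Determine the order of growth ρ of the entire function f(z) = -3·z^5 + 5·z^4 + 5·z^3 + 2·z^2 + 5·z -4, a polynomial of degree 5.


|f(z)| ≤ Σ|c_k|·r^k = O(r^5) as r → ∞. Polynomial growth is O(e^{r^ε}) for every ε > 0 (since r^5/e^{r^ε} → 0), so ρ ≤ ε for all ε > 0, i.e. ρ = 0. Every nonconstant polynomial has order 0.
Therefore ρ = 0.

Order ρ = 0.


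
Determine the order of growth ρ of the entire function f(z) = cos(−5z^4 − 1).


Write cos(w) = (e^{iw} ± e^{−iw})/(2 or 2i), so |cos(w)| ≤ e^{|w|}. With w = −5z^4 − 1, |w| ≤ 5r^4 + 1 on |z|=r, giving M(r) ≤ e^{5r^4 + 1} and ρ ≤ 4. For the lower bound, choose z on |z|=r with -5z^4 purely imaginary of modulus 5r^4; then |cos(−5z^4 − 1)| grows like e^{5r^4}/2, so ρ ≥ 4. Hence ρ = 4.
Therefore ρ = 4.

Order ρ = 4.


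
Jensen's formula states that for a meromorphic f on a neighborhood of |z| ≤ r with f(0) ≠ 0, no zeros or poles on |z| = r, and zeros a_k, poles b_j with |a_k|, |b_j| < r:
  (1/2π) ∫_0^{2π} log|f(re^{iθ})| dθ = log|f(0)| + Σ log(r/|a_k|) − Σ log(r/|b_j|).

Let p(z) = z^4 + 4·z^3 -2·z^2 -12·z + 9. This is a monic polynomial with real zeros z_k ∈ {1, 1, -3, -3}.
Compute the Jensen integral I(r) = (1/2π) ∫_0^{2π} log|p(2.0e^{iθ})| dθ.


Zeros: -3, -3, 1, 1; r = 2.0.
Inside |z| < r: 1, 1. Outside (|z| ≥ r): -3, -3.
p(0) = 9, so log|p(0)| = log(9) = 2.1972.
Apply Jensen: I(r) = log|p(0)| + Σ_k log(r/|z_k|), summed over zeros inside |z| < r.
  log(r/|z_k|) for z_k = 1: log(2.0/1) = 0.6931
  log(r/|z_k|) for z_k = 1: log(2.0/1) = 0.6931
  Outside zeros (-3, -3) contribute nothing to the Jensen sum.
Sum over inside zeros: 1.3863.
I(r) = log|p(0)| + (inside sum) = 2.1972 + 1.3863 = 3.5835.
Note: since some zeros are outside |z| ≤ r, the simplified n·log(r) form does NOT apply — only the inside zeros contribute.

I(r) ≈ 3.5835.


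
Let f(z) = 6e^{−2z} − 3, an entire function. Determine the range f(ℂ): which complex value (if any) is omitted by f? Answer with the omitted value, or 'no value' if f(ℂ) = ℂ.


Little Picard bounds the complement of f(ℂ) to at most one point.
e^{−2z} is never zero on ℂ, so 6·e^{−2z} takes every value in ℂ ∖ {0}. Adding -3 shifts the range to ℂ ∖ {-3}. Thus f omits exactly the value -3.

Omitted value: -3.


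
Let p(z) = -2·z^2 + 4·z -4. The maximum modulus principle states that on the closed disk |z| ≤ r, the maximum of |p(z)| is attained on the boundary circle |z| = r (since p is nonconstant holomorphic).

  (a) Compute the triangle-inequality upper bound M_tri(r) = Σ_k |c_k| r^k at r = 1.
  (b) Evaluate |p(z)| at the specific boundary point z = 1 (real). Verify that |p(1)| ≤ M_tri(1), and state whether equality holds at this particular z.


Coefficients: c_0 = -4, c_1 = 4, c_2 = -2. Radius r = 1.
Part (a). Triangle bound: M_tri(r) = Σ_k |c_k| r^k
  = |-4|·1^0 + |4|·1^1 + |-2|·1^2
  = 4 + 4 + 2 = 10.
This bounds M(r) := max_{|z|=r} |p(z)| from above; equality holds iff all terms c_k z^k can be made to align in phase at a single z on |z|=r.
Part (b). At z = 1 (real, on the circle |z| = r):
  p(1) = (-4)·1^0 + (4)·1^1 + (-2)·1^2 = -2.
  |p(1)| = 2.
Check: |p(1)| = 2 ≤ 10 = M_tri(1). ✓ Equality does not hold at z = 1 (the coefficients have mixed signs, so the terms do not all align in phase there).

M_tri(1) = 10; |p(1)| = 2; equality at z=1: no.


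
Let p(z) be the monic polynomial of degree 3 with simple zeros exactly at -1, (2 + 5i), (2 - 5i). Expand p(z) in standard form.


The polynomial is p(z) = ∏_{α ∈ S} (z − α), where S = {-1, (2 + 5i), (2 - 5i)}.
Expanding the product yields: p(z) = z^3 -3·z^2 + 25·z + 29.
Note conjugate pairs combine to real quadratics: (z − (2+5i))(z − (2−5i)) = z² − 4z + 29.
The resulting polynomial has degree 3 and real coefficients as required.

p(z) = z^3 -3·z^2 + 25·z + 29.


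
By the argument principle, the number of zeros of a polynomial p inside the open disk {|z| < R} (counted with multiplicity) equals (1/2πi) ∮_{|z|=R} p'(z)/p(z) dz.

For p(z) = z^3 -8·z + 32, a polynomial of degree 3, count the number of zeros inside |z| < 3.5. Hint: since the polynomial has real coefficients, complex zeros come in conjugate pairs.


The zeros of p are: (2 + 2i), (2 - 2i), -4.
Their magnitudes are: 2.828, 2.828, 4.
Zeros with |z| < R = 3.5: (2 + 2i), (2 - 2i).
Count = 2.
By the argument principle, (1/2πi) ∮_{|z|=R} p'(z)/p(z) dz equals exactly this count.

Number of zeros inside |z| < 3.5: 2.


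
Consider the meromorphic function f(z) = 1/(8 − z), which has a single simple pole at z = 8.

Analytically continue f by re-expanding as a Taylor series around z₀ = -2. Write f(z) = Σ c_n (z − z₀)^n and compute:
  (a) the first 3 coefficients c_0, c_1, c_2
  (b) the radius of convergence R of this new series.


Let w = z − z₀, so z = z₀ + w.
Then 8 − z = 8 − (z₀ + w) = (8 − z₀) − w = 10 − w.
f(z) = 1/(10 − w) = (1/(10)) · 1/(1 − w/(10)) = Σ_{n≥0} w^n / (10)^(n+1).
So c_n = 1/(10)^(n+1):
  c_0 = 1/(10)^1 = 1/10.
  c_1 = 1/(10)^2 = 1/100.
  c_2 = 1/(10)^3 = 1/1000.
The series is valid for |w/d| < 1, i.e. |z − z₀| < |d|.
Radius of convergence: R = |8 − z₀| = |10| = 10 (distance from z₀ to the singularity z = 8).

c_0 = 1/10, c_1 = 1/100, c_2 = 1/1000; R = 10.


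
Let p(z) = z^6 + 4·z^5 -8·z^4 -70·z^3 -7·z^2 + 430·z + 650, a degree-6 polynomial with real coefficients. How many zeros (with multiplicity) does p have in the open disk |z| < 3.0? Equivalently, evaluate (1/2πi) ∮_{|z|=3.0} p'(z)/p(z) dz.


The zeros of p are: (-3 + 2i), (-3 - 2i), (3 + 1i), (3 - 1i), (-2 + 1i), (-2 - 1i).
Their magnitudes are: 3.606, 3.606, 3.162, 3.162, 2.236, 2.236.
Zeros with |z| < R = 3.0: (-2 + 1i), (-2 - 1i).
Count = 2.
By the argument principle, (1/2πi) ∮_{|z|=R} p'(z)/p(z) dz equals exactly this count.

Number of zeros inside |z| < 3.0: 2.


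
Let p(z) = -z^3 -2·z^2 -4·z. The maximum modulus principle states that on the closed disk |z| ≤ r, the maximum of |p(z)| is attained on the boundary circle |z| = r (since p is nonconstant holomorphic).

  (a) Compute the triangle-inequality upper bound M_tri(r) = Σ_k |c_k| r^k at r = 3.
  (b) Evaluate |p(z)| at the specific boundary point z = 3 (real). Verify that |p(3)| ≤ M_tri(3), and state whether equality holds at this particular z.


Coefficients: c_0 = 0, c_1 = -4, c_2 = -2, c_3 = -1. Radius r = 3.
Part (a). Triangle bound: M_tri(r) = Σ_k |c_k| r^k
  = |0|·3^0 + |-4|·3^1 + |-2|·3^2 + |-1|·3^3
  = 0 + 12 + 18 + 27 = 57.
This bounds M(r) := max_{|z|=r} |p(z)| from above; equality holds iff all terms c_k z^k can be made to align in phase at a single z on |z|=r.
Part (b). At z = 3 (real, on the circle |z| = r):
  p(3) = (0)·3^0 + (-4)·3^1 + (-2)·3^2 + (-1)·3^3 = -57.
  |p(3)| = 57.
Since all nonzero coefficients share the same sign, |p(3)| = 57 = M_tri(3); the triangle bound is attained at z = 3, so in fact M(r) = 57.

M_tri(3) = 57; |p(3)| = 57; equality at z=3: yes.


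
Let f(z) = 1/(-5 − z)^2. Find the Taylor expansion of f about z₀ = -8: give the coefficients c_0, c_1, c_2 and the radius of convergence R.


Let w = z − z₀, so z = z₀ + w.
Then -5 − z = -5 − (z₀ + w) = (-5 − z₀) − w = 3 − w.
f(z) = 1/(3 − w)^2 = (1/(3)^2) · (1 − w/(3))^{−2}.
By the binomial series (1−u)^{−2} = Σ_{n≥0} C(n+1, 1) u^n for |u|<1, with u = w/(3):
  c_n = C(n+1, 1) / (3)^(n+2).
  c_0 = 1/(3)^2 = 1/9.
  c_1 = 2/(3)^3 = 2/27.
  c_2 = 3/(3)^4 = 1/27.
The series is valid for |w/d| < 1, i.e. |z − z₀| < |d|.
Radius of convergence: R = |-5 − z₀| = |3| = 3 (distance from z₀ to the singularity z = -5).

c_0 = 1/9, c_1 = 2/27, c_2 = 1/27; R = 3.


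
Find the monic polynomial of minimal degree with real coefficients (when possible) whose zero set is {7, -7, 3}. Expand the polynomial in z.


The polynomial is p(z) = ∏_{α ∈ S} (z − α), where S = {7, -7, 3}.
Expanding the product yields: p(z) = z^3 -3·z^2 -49·z + 147.
The resulting polynomial has degree 3 and real coefficients as required.

p(z) = z^3 -3·z^2 -49·z + 147.


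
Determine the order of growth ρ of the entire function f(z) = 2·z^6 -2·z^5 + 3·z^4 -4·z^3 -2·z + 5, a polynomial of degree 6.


|f(z)| ≤ Σ|c_k|·r^k = O(r^6) as r → ∞. Polynomial growth is O(e^{r^ε}) for every ε > 0 (since r^6/e^{r^ε} → 0), so ρ ≤ ε for all ε > 0, i.e. ρ = 0. Every nonconstant polynomial has order 0.
Therefore ρ = 0.

Order ρ = 0.


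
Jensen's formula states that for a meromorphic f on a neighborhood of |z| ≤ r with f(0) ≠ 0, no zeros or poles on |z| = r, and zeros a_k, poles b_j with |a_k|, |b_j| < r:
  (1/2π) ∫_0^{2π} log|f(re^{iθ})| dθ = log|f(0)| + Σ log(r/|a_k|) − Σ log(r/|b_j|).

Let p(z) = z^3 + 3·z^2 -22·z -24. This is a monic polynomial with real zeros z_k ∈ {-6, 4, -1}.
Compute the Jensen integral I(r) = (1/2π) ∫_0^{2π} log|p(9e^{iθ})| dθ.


Zeros: -6, -1, 4; r = 9.
Inside |z| < r: -6, -1, 4. Outside (|z| ≥ r): ∅.
p(0) = -24, so log|p(0)| = log(24) = 3.1781.
Apply Jensen: I(r) = log|p(0)| + Σ_k log(r/|z_k|), summed over zeros inside |z| < r.
  log(r/|z_k|) for z_k = -6: log(9/6) = 0.4055
  log(r/|z_k|) for z_k = 4: log(9/4) = 0.8109
  log(r/|z_k|) for z_k = -1: log(9/1) = 2.1972
Sum over inside zeros: 3.4136.
I(r) = log|p(0)| + (inside sum) = 3.1781 + 3.4136 = 6.5917.
Closed form (all zeros inside, monic): I(r) = n·log(r) = 3·log(9) = 6.5917. ✓

I(r) ≈ 6.5917.


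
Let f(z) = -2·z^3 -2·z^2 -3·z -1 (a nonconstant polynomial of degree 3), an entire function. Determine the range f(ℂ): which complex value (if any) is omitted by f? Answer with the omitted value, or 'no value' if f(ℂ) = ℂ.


Little Picard bounds the complement of f(ℂ) to at most one point.
For every w ∈ ℂ, the equation p(z) − w = 0 is a nonconstant polynomial in z and hence has at least one root by the fundamental theorem of algebra. So p is surjective onto ℂ, omitting no value.

Omitted value: no value.


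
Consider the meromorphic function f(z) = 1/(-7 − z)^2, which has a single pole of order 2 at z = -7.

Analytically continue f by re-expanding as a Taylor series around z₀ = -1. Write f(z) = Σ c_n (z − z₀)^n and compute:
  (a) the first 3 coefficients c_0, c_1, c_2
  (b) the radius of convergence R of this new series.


Let w = z − z₀, so z = z₀ + w.
Then -7 − z = -7 − (z₀ + w) = (-7 − z₀) − w = -6 − w.
f(z) = 1/(-6 − w)^2 = (1/(-6)^2) · (1 − w/(-6))^{−2}.
By the binomial series (1−u)^{−2} = Σ_{n≥0} C(n+1, 1) u^n for |u|<1, with u = w/(-6):
  c_n = C(n+1, 1) / (-6)^(n+2).
  c_0 = 1/(-6)^2 = 1/36.
  c_1 = 2/(-6)^3 = -1/108.
  c_2 = 3/(-6)^4 = 1/432.
The series is valid for |w/d| < 1, i.e. |z − z₀| < |d|.
Radius of convergence: R = |-7 − z₀| = |-6| = 6 (distance from z₀ to the singularity z = -7).

c_0 = 1/36, c_1 = -1/108, c_2 = 1/432; R = 6.


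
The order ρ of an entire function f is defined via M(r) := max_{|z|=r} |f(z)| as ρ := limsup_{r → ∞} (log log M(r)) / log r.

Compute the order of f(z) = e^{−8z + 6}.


|e^{−8z + 6}| = e^{Re(-8·z) + 6} ≤ e^{8|z|^1 + 6} = e^{8r^1 + 6} on |z| = r, so ρ ≤ 1. Choosing z on |z|=r so that -8·z is real positive (always possible by picking arg z appropriately) gives |f(z)| = e^{8r^1 + 6}, matching the bound. The additive constant 6 does not affect log log M(r) ~ 1·log r. Hence ρ = 1.
Therefore ρ = 1.

Order ρ = 1.


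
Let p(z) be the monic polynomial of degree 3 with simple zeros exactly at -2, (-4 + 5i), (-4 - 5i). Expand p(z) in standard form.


The polynomial is p(z) = ∏_{α ∈ S} (z − α), where S = {-2, (-4 + 5i), (-4 - 5i)}.
Expanding the product yields: p(z) = z^3 + 10·z^2 + 57·z + 82.
Note conjugate pairs combine to real quadratics: (z − (-4+5i))(z − (-4−5i)) = z² + 8z + 41.
The resulting polynomial has degree 3 and real coefficients as required.

p(z) = z^3 + 10·z^2 + 57·z + 82.


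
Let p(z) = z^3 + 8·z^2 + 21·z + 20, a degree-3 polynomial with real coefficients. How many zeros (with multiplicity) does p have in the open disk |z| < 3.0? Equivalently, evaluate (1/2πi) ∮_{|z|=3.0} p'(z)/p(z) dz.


The zeros of p are: (-2 + 1i), (-2 - 1i), -4.
Their magnitudes are: 2.236, 2.236, 4.
Zeros with |z| < R = 3.0: (-2 + 1i), (-2 - 1i).
Count = 2.
By the argument principle, (1/2πi) ∮_{|z|=R} p'(z)/p(z) dz equals exactly this count.

Number of zeros inside |z| < 3.0: 2.


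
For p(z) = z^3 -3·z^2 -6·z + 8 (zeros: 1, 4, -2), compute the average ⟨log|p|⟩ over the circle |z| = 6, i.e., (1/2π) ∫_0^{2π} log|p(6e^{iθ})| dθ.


Zeros: -2, 1, 4; r = 6.
Inside |z| < r: -2, 1, 4. Outside (|z| ≥ r): ∅.
p(0) = 8, so log|p(0)| = log(8) = 2.0794.
Apply Jensen: I(r) = log|p(0)| + Σ_k log(r/|z_k|), summed over zeros inside |z| < r.
  log(r/|z_k|) for z_k = 1: log(6/1) = 1.7918
  log(r/|z_k|) for z_k = 4: log(6/4) = 0.4055
  log(r/|z_k|) for z_k = -2: log(6/2) = 1.0986
Sum over inside zeros: 3.2958.
I(r) = log|p(0)| + (inside sum) = 2.0794 + 3.2958 = 5.3753.
Closed form (all zeros inside, monic): I(r) = n·log(r) = 3·log(6) = 5.3753. ✓

I(r) ≈ 5.3753.
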